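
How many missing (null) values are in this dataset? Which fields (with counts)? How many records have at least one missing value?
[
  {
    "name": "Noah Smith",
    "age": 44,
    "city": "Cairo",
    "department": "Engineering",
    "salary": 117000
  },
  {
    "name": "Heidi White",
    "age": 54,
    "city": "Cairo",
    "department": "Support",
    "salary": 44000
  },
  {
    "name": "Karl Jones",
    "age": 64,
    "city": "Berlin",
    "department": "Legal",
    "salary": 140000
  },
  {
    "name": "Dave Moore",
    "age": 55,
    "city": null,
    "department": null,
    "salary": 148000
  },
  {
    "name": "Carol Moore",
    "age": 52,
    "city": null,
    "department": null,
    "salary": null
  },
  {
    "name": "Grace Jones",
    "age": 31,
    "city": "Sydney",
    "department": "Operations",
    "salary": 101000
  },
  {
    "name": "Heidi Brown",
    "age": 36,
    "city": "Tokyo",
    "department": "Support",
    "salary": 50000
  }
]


Checking for missing (null) values in 7 records:

  Noah Smith: complete
  Heidi White: complete
  Karl Jones: complete
  Dave Moore: city, department
  Carol Moore: city, department, salary
  Grace Jones: complete
  Heidi Brown: complete

Per field:
  name: 0 missing
  age: 0 missing
  city: 2 missing
  department: 2 missing
  salary: 1 missing

Total missing values: 5
Records with any missing: 2

5 missing values (city: 2, department: 2, salary: 1); 2 incomplete records


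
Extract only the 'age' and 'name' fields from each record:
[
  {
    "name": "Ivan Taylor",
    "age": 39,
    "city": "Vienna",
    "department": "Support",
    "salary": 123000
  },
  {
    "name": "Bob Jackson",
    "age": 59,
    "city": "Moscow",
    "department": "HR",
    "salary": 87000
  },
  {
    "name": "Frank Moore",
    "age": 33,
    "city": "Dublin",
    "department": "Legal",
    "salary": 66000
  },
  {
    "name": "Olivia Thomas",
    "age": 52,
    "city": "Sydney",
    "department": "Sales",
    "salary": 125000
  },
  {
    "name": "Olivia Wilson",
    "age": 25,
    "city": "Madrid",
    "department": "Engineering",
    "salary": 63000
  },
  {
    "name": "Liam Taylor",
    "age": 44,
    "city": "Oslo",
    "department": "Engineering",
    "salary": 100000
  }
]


Original: 6 records with fields: name, age, city, department, salary
Keep: ['age', 'name']
Drop: ['city', 'department', 'salary']
Result: 6 records, 2 fields each

[
  {
    "age": 39,
    "name": "Ivan Taylor"
  },
  {
    "age": 59,
    "name": "Bob Jackson"
  },
  {
    "age": 33,
    "name": "Frank Moore"
  },
  {
    "age": 52,
    "name": "Olivia Thomas"
  },
  {
    "age": 25,
    "name": "Olivia Wilson"
  },
  {
    "age": 44,
    "name": "Liam Taylor"
  }
]


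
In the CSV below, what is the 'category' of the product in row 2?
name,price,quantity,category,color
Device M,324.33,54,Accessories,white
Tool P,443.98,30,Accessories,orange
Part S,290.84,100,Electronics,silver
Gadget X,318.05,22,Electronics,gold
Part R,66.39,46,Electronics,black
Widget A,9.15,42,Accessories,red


Query: Row 2 ('Tool P'), column 'category'
Value: Accessories

Accessories


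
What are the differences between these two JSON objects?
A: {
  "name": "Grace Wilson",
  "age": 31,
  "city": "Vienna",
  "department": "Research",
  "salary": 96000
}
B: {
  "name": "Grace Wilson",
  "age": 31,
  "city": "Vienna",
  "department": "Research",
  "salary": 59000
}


Comparing each field (in key order):
  name: same
  age: same
  city: same
  department: same
  salary: DIFFERENT
Differences:
  salary: 96000 -> 59000

1 field(s) changed

1 change: salary


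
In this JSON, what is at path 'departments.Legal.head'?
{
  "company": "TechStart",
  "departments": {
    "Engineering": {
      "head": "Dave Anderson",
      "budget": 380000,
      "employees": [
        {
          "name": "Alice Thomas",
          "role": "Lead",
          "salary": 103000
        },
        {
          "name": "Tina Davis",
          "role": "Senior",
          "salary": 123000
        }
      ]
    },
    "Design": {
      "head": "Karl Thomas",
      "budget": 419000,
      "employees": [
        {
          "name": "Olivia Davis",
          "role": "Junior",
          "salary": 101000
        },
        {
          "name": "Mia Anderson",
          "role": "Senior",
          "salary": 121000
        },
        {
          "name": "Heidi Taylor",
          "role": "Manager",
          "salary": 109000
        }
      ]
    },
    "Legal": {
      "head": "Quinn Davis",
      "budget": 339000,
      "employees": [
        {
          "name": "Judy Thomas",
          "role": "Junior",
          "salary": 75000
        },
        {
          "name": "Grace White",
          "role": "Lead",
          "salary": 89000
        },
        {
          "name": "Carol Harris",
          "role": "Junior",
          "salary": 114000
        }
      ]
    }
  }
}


Path: departments.Legal.head

Navigate:
  -> departments
  -> Legal
  -> head = 'Quinn Davis'

Quinn Davis


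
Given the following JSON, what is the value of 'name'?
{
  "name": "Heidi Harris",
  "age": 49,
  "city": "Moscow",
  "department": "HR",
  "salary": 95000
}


Looking up field 'name'
Value: Heidi Harris

Heidi Harris


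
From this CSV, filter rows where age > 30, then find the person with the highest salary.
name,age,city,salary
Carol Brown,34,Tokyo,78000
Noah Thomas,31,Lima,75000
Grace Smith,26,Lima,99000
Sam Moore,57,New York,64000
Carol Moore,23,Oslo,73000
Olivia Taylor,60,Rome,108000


Filter: age > 30
Sort by: salary (descending)

Filtered records (4):
  Olivia Taylor, age 60, salary $108000
  Carol Brown, age 34, salary $78000
  Noah Thomas, age 31, salary $75000
  Sam Moore, age 57, salary $64000

Highest salary: Olivia Taylor ($108000)

Olivia Taylor


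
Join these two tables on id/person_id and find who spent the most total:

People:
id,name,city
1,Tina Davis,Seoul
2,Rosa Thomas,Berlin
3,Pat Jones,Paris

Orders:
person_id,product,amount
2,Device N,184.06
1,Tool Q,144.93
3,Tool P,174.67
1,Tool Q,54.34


Join on: people.id = orders.person_id

Joined rows:
  Rosa Thomas (Berlin) bought Device N for $184.06
  Tina Davis (Seoul) bought Tool Q for $144.93
  Pat Jones (Paris) bought Tool P for $174.67
  Tina Davis (Seoul) bought Tool Q for $54.34

Total per person:
  Tina Davis: $199.27
  Rosa Thomas: $184.06
  Pat Jones: $174.67

Top spender: Tina Davis ($199.27)

Tina Davis ($199.27)


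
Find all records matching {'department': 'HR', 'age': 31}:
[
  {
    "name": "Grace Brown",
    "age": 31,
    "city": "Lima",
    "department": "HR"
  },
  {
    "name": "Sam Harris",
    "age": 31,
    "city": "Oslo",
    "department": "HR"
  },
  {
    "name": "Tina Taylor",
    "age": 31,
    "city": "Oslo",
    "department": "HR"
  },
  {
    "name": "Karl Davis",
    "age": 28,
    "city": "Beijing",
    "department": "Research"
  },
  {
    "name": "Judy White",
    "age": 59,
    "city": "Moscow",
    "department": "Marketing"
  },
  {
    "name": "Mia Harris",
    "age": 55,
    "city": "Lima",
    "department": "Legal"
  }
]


Search criteria: {'department': 'HR', 'age': 31}

Checking 6 records:
  Grace Brown: {department: HR, age: 31} <-- MATCH
  Sam Harris: {department: HR, age: 31} <-- MATCH
  Tina Taylor: {department: HR, age: 31} <-- MATCH
  Karl Davis: {department: Research, age: 28}
  Judy White: {department: Marketing, age: 59}
  Mia Harris: {department: Legal, age: 55}

Matches: ["Grace Brown", "Sam Harris", "Tina Taylor"]

["Grace Brown", "Sam Harris", "Tina Taylor"]


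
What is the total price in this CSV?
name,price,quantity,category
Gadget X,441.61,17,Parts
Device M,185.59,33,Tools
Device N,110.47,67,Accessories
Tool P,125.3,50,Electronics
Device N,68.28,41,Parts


Computing total price:
Values: [441.61, 185.59, 110.47, 125.3, 68.28]
Sum = 931.25

931.25


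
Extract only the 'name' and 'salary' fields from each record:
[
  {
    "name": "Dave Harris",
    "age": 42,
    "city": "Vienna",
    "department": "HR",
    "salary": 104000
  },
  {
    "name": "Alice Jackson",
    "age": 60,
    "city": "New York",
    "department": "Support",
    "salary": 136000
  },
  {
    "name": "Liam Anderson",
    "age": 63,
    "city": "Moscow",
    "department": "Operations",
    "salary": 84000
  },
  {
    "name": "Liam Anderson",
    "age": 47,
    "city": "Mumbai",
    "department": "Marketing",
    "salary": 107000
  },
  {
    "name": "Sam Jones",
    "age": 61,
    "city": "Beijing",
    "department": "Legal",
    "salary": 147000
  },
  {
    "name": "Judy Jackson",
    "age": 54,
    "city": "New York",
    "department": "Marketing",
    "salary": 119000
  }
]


Original: 6 records with fields: name, age, city, department, salary
Keep: ['name', 'salary']
Drop: ['age', 'city', 'department']
Result: 6 records, 2 fields each

[
  {
    "name": "Dave Harris",
    "salary": 104000
  },
  {
    "name": "Alice Jackson",
    "salary": 136000
  },
  {
    "name": "Liam Anderson",
    "salary": 84000
  },
  {
    "name": "Liam Anderson",
    "salary": 107000
  },
  {
    "name": "Sam Jones",
    "salary": 147000
  },
  {
    "name": "Judy Jackson",
    "salary": 119000
  }
]


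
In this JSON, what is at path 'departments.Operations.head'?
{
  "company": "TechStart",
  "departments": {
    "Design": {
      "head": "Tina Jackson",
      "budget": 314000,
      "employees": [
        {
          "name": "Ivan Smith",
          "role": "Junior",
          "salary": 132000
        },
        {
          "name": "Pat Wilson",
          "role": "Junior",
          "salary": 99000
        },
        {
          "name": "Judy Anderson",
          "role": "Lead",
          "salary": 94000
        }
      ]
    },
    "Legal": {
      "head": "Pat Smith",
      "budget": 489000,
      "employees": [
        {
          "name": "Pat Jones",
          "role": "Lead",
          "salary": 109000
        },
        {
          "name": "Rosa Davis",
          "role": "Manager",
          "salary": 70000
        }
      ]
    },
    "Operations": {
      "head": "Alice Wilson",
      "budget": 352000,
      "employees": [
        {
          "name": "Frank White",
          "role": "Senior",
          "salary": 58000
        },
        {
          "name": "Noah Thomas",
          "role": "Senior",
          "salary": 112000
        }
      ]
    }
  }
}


Path: departments.Operations.head

Navigate:
  -> departments
  -> Operations
  -> head = 'Alice Wilson'

Alice Wilson


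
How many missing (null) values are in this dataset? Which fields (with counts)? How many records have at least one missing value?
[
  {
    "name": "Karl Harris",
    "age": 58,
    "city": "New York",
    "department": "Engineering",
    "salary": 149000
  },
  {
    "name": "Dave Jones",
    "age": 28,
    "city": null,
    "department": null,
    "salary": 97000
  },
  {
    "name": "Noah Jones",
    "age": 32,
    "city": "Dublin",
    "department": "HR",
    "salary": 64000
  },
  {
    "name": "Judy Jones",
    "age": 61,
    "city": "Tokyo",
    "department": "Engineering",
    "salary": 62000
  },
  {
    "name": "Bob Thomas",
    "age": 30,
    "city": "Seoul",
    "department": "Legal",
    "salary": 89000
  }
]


Checking for missing (null) values in 5 records:

  Karl Harris: complete
  Dave Jones: city, department
  Noah Jones: complete
  Judy Jones: complete
  Bob Thomas: complete

Per field:
  name: 0 missing
  age: 0 missing
  city: 1 missing
  department: 1 missing
  salary: 0 missing

Total missing values: 2
Records with any missing: 1

2 missing values (city: 1, department: 1); 1 incomplete records


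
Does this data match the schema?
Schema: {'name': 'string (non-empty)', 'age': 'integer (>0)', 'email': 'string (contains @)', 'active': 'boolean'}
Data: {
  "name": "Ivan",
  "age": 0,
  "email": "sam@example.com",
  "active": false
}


Validating each field against schema:
  name: OK (non-empty string)
  age: FAIL (0 is not > 0)
  email: OK (string with @)
  active: OK (boolean)

Result: INVALID (1 error: age)

INVALID (1 error: age)


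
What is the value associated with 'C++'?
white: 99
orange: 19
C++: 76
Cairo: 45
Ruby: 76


Looking up key 'C++'
Value: 76

76


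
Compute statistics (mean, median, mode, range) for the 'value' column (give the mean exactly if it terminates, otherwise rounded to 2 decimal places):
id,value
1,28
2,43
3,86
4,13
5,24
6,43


Data: [28, 43, 86, 13, 24, 43]
Count: 6
Sum: 237
Mean: 237/6 = 39.5
Sorted: [13, 24, 28, 43, 43, 86]
Median: 35.5
Mode: 43 (2 times)
Range: 86 - 13 = 73
Min: 13, Max: 86

mean=39.5, median=35.5, mode=43, range=73


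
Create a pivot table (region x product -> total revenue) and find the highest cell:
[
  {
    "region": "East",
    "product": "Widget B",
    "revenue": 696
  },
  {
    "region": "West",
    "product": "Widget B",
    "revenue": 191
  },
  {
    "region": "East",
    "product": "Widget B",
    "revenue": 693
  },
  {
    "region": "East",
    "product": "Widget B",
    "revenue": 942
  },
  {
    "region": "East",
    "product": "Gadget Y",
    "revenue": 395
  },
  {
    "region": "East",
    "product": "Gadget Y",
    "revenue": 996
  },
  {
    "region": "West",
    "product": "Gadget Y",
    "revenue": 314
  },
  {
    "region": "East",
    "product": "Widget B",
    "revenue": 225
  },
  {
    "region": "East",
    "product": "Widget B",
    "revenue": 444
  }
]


Pivot: region (rows) x product (columns) -> total revenue

     Gadget Y      Widget B    
East          1391          3000  
West           314           191  

Highest: East / Widget B = $3000

East / Widget B = $3000


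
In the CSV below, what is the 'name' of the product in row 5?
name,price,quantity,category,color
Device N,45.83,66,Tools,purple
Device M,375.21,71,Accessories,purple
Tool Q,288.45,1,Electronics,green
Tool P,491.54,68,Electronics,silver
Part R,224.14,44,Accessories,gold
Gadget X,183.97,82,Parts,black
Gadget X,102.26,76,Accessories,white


Query: Row 5 ('Part R'), column 'name'
Value: Part R

Part R


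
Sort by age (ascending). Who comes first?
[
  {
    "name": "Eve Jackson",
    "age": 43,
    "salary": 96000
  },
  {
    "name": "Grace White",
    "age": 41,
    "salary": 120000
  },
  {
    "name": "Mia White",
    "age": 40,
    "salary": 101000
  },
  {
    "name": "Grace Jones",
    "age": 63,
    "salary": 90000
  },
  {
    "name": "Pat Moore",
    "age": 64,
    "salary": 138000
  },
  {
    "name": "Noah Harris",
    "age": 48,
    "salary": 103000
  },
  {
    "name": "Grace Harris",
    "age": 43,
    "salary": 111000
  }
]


Sort by: age (ascending)

Sorted order:
  1. Mia White (age = 40)
  2. Grace White (age = 41)
  3. Eve Jackson (age = 43)
  4. Grace Harris (age = 43)
  5. Noah Harris (age = 48)
  6. Grace Jones (age = 63)
  7. Pat Moore (age = 64)

First: Mia White

Mia White


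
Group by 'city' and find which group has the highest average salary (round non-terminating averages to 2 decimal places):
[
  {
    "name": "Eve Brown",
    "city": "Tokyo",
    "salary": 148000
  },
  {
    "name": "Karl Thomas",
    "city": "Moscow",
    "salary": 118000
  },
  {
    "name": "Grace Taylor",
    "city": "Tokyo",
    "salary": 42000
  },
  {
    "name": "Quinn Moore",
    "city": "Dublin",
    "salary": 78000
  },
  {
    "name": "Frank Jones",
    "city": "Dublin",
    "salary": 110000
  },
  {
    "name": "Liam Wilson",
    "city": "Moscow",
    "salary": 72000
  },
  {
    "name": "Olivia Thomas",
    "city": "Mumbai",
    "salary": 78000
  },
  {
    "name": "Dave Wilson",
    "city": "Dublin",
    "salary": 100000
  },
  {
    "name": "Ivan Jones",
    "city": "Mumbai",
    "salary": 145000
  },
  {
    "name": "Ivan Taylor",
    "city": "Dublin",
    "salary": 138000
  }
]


Group by: city

Groups:
  Dublin: 4 people, avg salary = 426000/4 = $106500
  Moscow: 2 people, avg salary = 190000/2 = $95000
  Mumbai: 2 people, avg salary = 223000/2 = $111500
  Tokyo: 2 people, avg salary = 190000/2 = $95000

Highest average salary: Mumbai ($111500)

Mumbai ($111500)


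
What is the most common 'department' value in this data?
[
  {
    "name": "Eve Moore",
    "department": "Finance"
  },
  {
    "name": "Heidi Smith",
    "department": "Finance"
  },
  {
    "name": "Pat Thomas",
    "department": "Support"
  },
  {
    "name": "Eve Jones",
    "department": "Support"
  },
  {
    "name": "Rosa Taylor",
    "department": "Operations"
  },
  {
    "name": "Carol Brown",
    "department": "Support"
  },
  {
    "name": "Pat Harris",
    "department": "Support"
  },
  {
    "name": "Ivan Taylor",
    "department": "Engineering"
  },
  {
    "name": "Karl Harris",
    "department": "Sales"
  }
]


Counting 'department' values across 9 records:

  Support: 4 ####
  Finance: 2 ##
  Operations: 1 #
  Engineering: 1 #
  Sales: 1 #

Most common: Support (4 times)

Support (4 times)


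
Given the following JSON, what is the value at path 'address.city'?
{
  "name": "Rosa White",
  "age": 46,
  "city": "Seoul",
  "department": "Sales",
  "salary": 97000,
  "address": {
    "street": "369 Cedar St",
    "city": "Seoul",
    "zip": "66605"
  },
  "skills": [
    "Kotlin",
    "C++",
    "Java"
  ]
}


Query: address.city
Path: address -> city
Value: Seoul

Seoul


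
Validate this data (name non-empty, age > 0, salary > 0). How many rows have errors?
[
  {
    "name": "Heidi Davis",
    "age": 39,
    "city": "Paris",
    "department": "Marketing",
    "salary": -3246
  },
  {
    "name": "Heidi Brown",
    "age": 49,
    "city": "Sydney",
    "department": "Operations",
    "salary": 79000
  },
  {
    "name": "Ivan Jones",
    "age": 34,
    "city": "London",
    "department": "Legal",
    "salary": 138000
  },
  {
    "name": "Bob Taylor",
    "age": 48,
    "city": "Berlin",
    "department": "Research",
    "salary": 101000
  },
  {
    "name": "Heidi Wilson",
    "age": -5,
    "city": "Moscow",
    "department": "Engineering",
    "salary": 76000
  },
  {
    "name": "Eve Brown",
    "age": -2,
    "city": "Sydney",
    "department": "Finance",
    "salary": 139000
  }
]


Validating 6 records:
Rules: name non-empty, age > 0, salary > 0

  Row 1 (Heidi Davis): negative salary: -3246
  Row 2 (Heidi Brown): OK
  Row 3 (Ivan Jones): OK
  Row 4 (Bob Taylor): OK
  Row 5 (Heidi Wilson): negative age: -5
  Row 6 (Eve Brown): negative age: -2

Total errors: 3

3 errors


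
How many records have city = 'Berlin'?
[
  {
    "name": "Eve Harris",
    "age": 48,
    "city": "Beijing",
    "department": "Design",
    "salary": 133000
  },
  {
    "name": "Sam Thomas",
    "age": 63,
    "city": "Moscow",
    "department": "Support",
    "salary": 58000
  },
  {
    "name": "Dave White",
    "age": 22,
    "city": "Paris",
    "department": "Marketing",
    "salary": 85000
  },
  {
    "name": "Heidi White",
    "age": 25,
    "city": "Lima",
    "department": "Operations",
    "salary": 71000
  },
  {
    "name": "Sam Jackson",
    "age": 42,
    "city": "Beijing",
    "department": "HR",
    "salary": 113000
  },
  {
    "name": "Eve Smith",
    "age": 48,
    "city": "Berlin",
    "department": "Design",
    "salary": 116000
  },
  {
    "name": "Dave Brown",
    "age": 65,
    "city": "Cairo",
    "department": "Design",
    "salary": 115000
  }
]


Data: 7 records
Condition: city = 'Berlin'

Checking each record:
  Eve Harris: Beijing
  Sam Thomas: Moscow
  Dave White: Paris
  Heidi White: Lima
  Sam Jackson: Beijing
  Eve Smith: Berlin MATCH
  Dave Brown: Cairo

Count: 1

1


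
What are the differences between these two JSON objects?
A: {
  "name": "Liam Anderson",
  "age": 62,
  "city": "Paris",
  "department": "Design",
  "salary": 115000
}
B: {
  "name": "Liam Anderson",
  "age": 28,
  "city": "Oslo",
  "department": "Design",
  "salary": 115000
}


Comparing each field (in key order):
  name: same
  age: DIFFERENT
  city: DIFFERENT
  department: same
  salary: same
Differences:
  age: 62 -> 28
  city: Paris -> Oslo

2 field(s) changed

2 changes: age, city


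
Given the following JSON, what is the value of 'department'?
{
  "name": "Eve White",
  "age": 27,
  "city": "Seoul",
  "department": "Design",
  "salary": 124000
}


Looking up field 'department'
Value: Design

Design


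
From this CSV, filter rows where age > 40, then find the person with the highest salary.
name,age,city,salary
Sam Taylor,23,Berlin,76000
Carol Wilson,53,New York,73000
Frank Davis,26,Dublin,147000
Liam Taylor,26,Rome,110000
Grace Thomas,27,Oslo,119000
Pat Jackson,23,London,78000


Filter: age > 40
Sort by: salary (descending)

Filtered records (1):
  Carol Wilson, age 53, salary $73000

Highest salary: Carol Wilson ($73000)

Carol Wilson


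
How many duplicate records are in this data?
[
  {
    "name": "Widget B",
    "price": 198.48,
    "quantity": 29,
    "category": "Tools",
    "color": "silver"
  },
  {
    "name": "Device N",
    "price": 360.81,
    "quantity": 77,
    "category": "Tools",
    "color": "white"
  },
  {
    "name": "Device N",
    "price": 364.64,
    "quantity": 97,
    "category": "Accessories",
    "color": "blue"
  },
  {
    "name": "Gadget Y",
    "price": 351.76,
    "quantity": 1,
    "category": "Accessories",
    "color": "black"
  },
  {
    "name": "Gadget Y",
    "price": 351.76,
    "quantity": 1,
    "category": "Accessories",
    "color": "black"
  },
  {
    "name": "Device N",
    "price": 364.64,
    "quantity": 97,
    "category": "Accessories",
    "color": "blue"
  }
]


Checking 6 records for duplicates:

  Row 1: Widget B ($198.48, qty 29)
  Row 2: Device N ($360.81, qty 77)
  Row 3: Device N ($364.64, qty 97)
  Row 4: Gadget Y ($351.76, qty 1)
  Row 5: Gadget Y ($351.76, qty 1) <-- DUPLICATE
  Row 6: Device N ($364.64, qty 97) <-- DUPLICATE

Duplicates found: 2
Unique records: 4

2 duplicates, 4 unique


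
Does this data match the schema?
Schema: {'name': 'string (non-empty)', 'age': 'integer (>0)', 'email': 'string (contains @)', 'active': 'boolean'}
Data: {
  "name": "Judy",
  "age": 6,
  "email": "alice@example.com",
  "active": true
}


Validating each field against schema:
  name: OK (non-empty string)
  age: OK (positive integer)
  email: OK (string with @)
  active: OK (boolean)

Result: VALID

VALID


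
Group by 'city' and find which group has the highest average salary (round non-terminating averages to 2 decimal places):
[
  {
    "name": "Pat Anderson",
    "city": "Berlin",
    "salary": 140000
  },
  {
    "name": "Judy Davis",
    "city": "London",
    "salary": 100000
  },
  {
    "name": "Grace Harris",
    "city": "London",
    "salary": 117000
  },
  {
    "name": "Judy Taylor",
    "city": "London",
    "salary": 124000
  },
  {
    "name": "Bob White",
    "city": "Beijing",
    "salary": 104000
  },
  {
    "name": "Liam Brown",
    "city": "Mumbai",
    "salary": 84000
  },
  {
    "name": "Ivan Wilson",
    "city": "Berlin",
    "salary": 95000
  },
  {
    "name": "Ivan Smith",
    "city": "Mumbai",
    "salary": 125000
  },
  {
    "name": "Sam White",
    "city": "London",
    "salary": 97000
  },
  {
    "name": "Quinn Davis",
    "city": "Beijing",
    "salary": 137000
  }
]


Group by: city

Groups:
  Beijing: 2 people, avg salary = 241000/2 = $120500
  Berlin: 2 people, avg salary = 235000/2 = $117500
  London: 4 people, avg salary = 438000/4 = $109500
  Mumbai: 2 people, avg salary = 209000/2 = $104500

Highest average salary: Beijing ($120500)

Beijing ($120500)


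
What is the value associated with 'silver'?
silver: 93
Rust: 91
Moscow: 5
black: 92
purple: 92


Looking up key 'silver'
Value: 93

93


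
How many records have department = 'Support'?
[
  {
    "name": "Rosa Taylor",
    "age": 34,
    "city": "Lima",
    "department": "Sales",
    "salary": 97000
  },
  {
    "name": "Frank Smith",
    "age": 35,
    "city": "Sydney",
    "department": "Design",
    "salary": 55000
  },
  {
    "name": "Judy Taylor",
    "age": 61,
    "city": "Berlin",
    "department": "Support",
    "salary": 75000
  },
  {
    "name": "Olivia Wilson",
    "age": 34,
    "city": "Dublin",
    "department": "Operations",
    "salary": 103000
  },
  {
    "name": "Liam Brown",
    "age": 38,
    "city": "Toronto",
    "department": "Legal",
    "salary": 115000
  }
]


Data: 5 records
Condition: department = 'Support'

Checking each record:
  Rosa Taylor: Sales
  Frank Smith: Design
  Judy Taylor: Support MATCH
  Olivia Wilson: Operations
  Liam Brown: Legal

Count: 1

1


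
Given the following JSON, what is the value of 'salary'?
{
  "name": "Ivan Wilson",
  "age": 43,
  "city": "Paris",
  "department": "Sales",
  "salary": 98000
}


Looking up field 'salary'
Value: 98000

98000


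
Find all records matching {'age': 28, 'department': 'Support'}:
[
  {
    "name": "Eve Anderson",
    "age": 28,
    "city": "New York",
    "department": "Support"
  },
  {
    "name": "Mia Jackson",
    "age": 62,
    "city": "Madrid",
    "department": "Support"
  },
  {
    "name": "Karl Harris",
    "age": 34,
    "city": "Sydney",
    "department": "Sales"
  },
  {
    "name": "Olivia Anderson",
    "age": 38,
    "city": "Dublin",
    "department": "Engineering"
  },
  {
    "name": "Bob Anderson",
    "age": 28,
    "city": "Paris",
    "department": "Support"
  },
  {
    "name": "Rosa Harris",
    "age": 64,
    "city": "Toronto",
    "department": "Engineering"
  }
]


Search criteria: {'age': 28, 'department': 'Support'}

Checking 6 records:
  Eve Anderson: {age: 28, department: Support} <-- MATCH
  Mia Jackson: {age: 62, department: Support}
  Karl Harris: {age: 34, department: Sales}
  Olivia Anderson: {age: 38, department: Engineering}
  Bob Anderson: {age: 28, department: Support} <-- MATCH
  Rosa Harris: {age: 64, department: Engineering}

Matches: ["Eve Anderson", "Bob Anderson"]

["Eve Anderson", "Bob Anderson"]


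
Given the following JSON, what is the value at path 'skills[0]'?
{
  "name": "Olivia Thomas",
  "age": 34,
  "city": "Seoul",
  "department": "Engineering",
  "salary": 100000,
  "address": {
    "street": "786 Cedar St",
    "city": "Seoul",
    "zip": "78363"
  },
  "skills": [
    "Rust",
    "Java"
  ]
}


Query: skills[0]
Path: skills -> first element
Value: Rust

Rust


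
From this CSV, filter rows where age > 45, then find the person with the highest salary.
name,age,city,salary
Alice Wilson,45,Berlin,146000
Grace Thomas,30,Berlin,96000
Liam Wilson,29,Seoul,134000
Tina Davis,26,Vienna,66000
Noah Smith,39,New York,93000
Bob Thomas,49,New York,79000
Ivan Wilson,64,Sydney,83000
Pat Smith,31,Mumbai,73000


Filter: age > 45
Sort by: salary (descending)

Filtered records (2):
  Ivan Wilson, age 64, salary $83000
  Bob Thomas, age 49, salary $79000

Highest salary: Ivan Wilson ($83000)

Ivan Wilson


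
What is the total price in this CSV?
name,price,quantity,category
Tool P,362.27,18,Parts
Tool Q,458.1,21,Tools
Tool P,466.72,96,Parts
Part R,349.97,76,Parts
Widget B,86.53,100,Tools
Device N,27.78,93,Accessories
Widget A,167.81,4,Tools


Computing total price:
Values: [362.27, 458.1, 466.72, 349.97, 86.53, 27.78, 167.81]
Sum = 1919.18

1919.18


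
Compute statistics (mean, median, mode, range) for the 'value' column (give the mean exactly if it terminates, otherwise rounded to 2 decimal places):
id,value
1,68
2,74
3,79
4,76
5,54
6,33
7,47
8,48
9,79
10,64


Data: [68, 74, 79, 76, 54, 33, 47, 48, 79, 64]
Count: 10
Sum: 622
Mean: 622/10 = 62.2
Sorted: [33, 47, 48, 54, 64, 68, 74, 76, 79, 79]
Median: 66.0
Mode: 79 (2 times)
Range: 79 - 33 = 46
Min: 33, Max: 79

mean=62.2, median=66.0, mode=79, range=46


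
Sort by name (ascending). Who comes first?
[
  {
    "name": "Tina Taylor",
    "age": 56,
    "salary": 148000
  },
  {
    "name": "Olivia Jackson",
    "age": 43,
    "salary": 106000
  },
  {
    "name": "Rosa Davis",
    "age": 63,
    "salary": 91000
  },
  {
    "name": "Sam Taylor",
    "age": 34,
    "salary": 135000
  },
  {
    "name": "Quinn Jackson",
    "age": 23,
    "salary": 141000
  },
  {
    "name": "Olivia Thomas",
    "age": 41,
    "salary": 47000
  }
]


Sort by: name (ascending)

Sorted order:
  1. Olivia Jackson (name = Olivia Jackson)
  2. Olivia Thomas (name = Olivia Thomas)
  3. Quinn Jackson (name = Quinn Jackson)
  4. Rosa Davis (name = Rosa Davis)
  5. Sam Taylor (name = Sam Taylor)
  6. Tina Taylor (name = Tina Taylor)

First: Olivia Jackson

Olivia Jackson


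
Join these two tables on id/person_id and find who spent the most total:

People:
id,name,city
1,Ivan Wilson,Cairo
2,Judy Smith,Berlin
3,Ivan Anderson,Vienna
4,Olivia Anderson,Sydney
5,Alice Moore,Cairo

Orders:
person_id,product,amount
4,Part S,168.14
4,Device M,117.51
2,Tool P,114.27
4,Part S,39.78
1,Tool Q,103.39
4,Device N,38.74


Join on: people.id = orders.person_id

Joined rows:
  Olivia Anderson (Sydney) bought Part S for $168.14
  Olivia Anderson (Sydney) bought Device M for $117.51
  Judy Smith (Berlin) bought Tool P for $114.27
  Olivia Anderson (Sydney) bought Part S for $39.78
  Ivan Wilson (Cairo) bought Tool Q for $103.39
  Olivia Anderson (Sydney) bought Device N for $38.74

Total per person:
  Olivia Anderson: $364.17
  Judy Smith: $114.27
  Ivan Wilson: $103.39

Top spender: Olivia Anderson ($364.17)

Olivia Anderson ($364.17)


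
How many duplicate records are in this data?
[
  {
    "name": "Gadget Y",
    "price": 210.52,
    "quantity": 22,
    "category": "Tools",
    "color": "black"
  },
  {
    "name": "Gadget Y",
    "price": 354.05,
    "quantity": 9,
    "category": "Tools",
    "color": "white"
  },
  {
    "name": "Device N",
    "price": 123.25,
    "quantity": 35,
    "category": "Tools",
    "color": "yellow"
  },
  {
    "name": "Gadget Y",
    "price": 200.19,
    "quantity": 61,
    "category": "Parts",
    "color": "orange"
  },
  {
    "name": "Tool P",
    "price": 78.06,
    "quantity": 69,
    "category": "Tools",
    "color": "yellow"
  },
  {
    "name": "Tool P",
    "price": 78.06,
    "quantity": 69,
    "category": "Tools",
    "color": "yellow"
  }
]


Checking 6 records for duplicates:

  Row 1: Gadget Y ($210.52, qty 22)
  Row 2: Gadget Y ($354.05, qty 9)
  Row 3: Device N ($123.25, qty 35)
  Row 4: Gadget Y ($200.19, qty 61)
  Row 5: Tool P ($78.06, qty 69)
  Row 6: Tool P ($78.06, qty 69) <-- DUPLICATE

Duplicates found: 1
Unique records: 5

1 duplicates, 5 unique


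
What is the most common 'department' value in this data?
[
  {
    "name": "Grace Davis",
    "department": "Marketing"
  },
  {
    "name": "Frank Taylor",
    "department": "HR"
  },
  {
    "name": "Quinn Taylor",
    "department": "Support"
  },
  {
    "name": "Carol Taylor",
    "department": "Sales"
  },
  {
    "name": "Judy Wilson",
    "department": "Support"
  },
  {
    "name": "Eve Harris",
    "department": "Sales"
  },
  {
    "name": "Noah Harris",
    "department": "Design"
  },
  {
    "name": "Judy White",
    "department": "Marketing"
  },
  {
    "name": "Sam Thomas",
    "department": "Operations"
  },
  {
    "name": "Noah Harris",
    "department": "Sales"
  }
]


Counting 'department' values across 10 records:

  Sales: 3 ###
  Marketing: 2 ##
  Support: 2 ##
  HR: 1 #
  Design: 1 #
  Operations: 1 #

Most common: Sales (3 times)

Sales (3 times)


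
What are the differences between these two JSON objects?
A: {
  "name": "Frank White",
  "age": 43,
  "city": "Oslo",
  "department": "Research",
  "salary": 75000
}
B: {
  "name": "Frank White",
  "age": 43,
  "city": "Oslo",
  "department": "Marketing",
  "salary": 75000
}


Comparing each field (in key order):
  name: same
  age: same
  city: same
  department: DIFFERENT
  salary: same
Differences:
  department: Research -> Marketing

1 field(s) changed

1 change: department


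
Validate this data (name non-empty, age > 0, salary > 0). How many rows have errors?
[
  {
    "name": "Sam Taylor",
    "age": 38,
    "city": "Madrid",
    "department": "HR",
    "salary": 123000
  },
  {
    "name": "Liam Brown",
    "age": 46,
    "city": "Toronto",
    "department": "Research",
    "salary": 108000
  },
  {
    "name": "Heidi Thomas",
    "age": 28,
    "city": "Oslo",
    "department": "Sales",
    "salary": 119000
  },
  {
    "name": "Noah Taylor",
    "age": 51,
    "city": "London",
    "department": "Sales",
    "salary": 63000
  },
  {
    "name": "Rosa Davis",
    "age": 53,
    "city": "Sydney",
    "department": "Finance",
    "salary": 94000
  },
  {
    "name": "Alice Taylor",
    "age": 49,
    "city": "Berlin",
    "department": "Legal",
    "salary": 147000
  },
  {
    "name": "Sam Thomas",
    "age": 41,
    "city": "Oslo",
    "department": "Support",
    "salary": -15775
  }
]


Validating 7 records:
Rules: name non-empty, age > 0, salary > 0

  Row 1 (Sam Taylor): OK
  Row 2 (Liam Brown): OK
  Row 3 (Heidi Thomas): OK
  Row 4 (Noah Taylor): OK
  Row 5 (Rosa Davis): OK
  Row 6 (Alice Taylor): OK
  Row 7 (Sam Thomas): negative salary: -15775

Total errors: 1

1 errors


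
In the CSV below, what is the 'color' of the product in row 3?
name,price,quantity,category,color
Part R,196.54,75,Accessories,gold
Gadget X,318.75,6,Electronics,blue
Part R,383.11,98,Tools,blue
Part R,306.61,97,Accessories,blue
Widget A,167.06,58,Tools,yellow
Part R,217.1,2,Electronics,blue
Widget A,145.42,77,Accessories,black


Query: Row 3 ('Part R'), column 'color'
Value: blue

blue


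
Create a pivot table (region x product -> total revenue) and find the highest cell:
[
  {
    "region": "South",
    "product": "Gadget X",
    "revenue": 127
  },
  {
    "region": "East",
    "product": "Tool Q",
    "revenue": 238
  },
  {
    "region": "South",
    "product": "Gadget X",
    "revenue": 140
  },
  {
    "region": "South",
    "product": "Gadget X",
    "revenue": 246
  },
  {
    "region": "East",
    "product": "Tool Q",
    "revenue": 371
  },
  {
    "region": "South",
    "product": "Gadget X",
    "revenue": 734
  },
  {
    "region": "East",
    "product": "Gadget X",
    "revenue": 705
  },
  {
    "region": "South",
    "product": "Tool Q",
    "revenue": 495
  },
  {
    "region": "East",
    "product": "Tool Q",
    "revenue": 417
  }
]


Pivot: region (rows) x product (columns) -> total revenue

     Gadget X      Tool Q      
East           705          1026  
South         1247           495  

Highest: South / Gadget X = $1247

South / Gadget X = $1247


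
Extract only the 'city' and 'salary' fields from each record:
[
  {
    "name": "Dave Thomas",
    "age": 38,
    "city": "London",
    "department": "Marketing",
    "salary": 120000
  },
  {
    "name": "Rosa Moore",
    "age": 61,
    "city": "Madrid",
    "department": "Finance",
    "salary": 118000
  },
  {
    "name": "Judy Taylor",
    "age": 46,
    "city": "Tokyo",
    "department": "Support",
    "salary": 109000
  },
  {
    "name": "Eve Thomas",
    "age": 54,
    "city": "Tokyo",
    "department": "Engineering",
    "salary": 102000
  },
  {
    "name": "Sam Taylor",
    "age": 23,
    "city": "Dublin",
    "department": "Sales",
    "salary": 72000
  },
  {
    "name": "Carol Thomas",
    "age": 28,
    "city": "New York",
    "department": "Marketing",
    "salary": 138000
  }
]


Original: 6 records with fields: name, age, city, department, salary
Keep: ['city', 'salary']
Drop: ['name', 'age', 'department']
Result: 6 records, 2 fields each

[
  {
    "city": "London",
    "salary": 120000
  },
  {
    "city": "Madrid",
    "salary": 118000
  },
  {
    "city": "Tokyo",
    "salary": 109000
  },
  {
    "city": "Tokyo",
    "salary": 102000
  },
  {
    "city": "Dublin",
    "salary": 72000
  },
  {
    "city": "New York",
    "salary": 138000
  }
]


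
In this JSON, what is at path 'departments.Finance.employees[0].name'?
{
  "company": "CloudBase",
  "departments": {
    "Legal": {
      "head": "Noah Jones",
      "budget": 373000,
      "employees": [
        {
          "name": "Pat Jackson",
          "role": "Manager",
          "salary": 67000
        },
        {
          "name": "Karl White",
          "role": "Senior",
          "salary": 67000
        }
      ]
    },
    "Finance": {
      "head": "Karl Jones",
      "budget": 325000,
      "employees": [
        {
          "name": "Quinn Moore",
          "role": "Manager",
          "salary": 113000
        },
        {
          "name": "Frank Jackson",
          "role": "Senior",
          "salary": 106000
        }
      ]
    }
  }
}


Path: departments.Finance.employees[0].name

Navigate:
  -> departments
  -> Finance
  -> employees[0].name = 'Quinn Moore'

Quinn Moore


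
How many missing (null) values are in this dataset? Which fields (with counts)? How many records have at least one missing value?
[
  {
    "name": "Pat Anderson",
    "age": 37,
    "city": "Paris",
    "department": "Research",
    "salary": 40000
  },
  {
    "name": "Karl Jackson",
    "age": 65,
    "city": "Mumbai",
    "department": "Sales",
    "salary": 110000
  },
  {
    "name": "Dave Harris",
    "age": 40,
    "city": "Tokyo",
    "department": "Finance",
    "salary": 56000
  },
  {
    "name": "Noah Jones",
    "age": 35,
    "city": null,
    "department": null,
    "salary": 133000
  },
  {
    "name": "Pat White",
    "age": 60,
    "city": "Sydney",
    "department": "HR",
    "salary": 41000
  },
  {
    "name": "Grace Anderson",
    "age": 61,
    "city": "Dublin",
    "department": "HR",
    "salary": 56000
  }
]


Checking for missing (null) values in 6 records:

  Pat Anderson: complete
  Karl Jackson: complete
  Dave Harris: complete
  Noah Jones: city, department
  Pat White: complete
  Grace Anderson: complete

Per field:
  name: 0 missing
  age: 0 missing
  city: 1 missing
  department: 1 missing
  salary: 0 missing

Total missing values: 2
Records with any missing: 1

2 missing values (city: 1, department: 1); 1 incomplete records


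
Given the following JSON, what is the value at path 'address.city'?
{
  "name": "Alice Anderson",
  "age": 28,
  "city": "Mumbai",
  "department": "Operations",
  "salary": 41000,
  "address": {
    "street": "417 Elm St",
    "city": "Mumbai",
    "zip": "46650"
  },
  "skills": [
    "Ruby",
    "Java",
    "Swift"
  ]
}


Query: address.city
Path: address -> city
Value: Mumbai

Mumbai


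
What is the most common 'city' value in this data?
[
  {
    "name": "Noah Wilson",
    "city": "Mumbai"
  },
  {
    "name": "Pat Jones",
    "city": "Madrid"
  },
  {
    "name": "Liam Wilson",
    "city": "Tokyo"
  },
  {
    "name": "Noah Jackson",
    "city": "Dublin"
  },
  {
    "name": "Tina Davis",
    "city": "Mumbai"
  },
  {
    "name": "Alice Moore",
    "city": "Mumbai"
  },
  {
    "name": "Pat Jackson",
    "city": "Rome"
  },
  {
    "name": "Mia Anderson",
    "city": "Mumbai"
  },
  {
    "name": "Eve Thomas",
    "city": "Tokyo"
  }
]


Counting 'city' values across 9 records:

  Mumbai: 4 ####
  Tokyo: 2 ##
  Madrid: 1 #
  Dublin: 1 #
  Rome: 1 #

Most common: Mumbai (4 times)

Mumbai (4 times)


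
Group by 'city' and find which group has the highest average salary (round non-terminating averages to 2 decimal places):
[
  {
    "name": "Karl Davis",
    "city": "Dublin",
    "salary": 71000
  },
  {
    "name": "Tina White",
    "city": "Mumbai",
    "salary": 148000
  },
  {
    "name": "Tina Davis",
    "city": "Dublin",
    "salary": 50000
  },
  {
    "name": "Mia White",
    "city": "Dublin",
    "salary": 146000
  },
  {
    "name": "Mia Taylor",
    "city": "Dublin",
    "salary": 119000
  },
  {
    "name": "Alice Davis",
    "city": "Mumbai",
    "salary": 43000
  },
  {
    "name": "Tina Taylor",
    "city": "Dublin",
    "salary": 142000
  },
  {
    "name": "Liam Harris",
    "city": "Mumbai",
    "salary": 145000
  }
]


Group by: city

Groups:
  Dublin: 5 people, avg salary = 528000/5 = $105600
  Mumbai: 3 people, avg salary = 336000/3 = $112000

Highest average salary: Mumbai ($112000)

Mumbai ($112000)


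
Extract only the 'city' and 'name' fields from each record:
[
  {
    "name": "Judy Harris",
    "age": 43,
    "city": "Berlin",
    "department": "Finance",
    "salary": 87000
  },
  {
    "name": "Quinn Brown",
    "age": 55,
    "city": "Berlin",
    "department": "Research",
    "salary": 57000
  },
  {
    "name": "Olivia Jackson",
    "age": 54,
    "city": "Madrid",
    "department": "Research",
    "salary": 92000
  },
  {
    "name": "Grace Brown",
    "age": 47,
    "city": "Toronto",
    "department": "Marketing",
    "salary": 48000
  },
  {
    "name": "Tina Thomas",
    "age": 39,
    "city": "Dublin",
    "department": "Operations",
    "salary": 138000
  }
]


Original: 5 records with fields: name, age, city, department, salary
Keep: ['city', 'name']
Drop: ['age', 'department', 'salary']
Result: 5 records, 2 fields each

[
  {
    "city": "Berlin",
    "name": "Judy Harris"
  },
  {
    "city": "Berlin",
    "name": "Quinn Brown"
  },
  {
    "city": "Madrid",
    "name": "Olivia Jackson"
  },
  {
    "city": "Toronto",
    "name": "Grace Brown"
  },
  {
    "city": "Dublin",
    "name": "Tina Thomas"
  }
]
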